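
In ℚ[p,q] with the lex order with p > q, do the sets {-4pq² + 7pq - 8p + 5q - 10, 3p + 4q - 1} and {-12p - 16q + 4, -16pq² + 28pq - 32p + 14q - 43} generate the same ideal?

No, the ideals differ.

Since reduced Gröbner bases are canonical representatives of ideals under a given ordering, it suffices to compute and compare them.
Buchberger on the first generating set:
f_1 = -4pq² + 7pq - 8p + 5q - 10, LT = pq².
f_2 = 3p + 4q - 1, LT = p.

S(f_1,f_2): lcm = pq². S = -7/4pq + 2p - 4/3q³ + ⅓q² - 5/4q + 5/2.
  leading term pq: subtract (-7/12q)·f_2 from -7/4pq + 2p - 4/3q³ + ⅓q² - 5/4q + 5/2 → 2p - 4/3q³ + 8/3q² - 11/6q + 5/2
  leading term p: subtract (⅔)·f_2 from 2p - 4/3q³ + 8/3q² - 11/6q + 5/2 → -4/3q³ + 8/3q² - 9/2q + 19/6
  leading term q³: no divisor's leading term divides it; move -4/3q³ to the remainder.
  leading term q²: no divisor's leading term divides it; move 8/3q² to the remainder.
  leading term q: no divisor's leading term divides it; move -9/2q to the remainder.
  leading term 1: no divisor's leading term divides it; move 19/6 to the remainder.
  remainder -4/3q³ + 8/3q² - 9/2q + 19/6 ≠ 0; add g_3 = -4/3q³ + 8/3q² - 9/2q + 19/6 to the basis.

The other S-polynomials (S(f_1,g_3), S(f_2,g_3)) all reduce to 0 modulo the current basis, so we have a Gröbner basis.
Inter-reduce: drop elements whose leading term is divisible by another's, tail-reduce, and make monic.
Reduced Gröbner basis: {p + 4/3q - ⅓, q³ - 2q² + 27/8q - 19/8}.

Buchberger on the second generating set:
h_1 = -12p - 16q + 4, LT = p.
h_2 = -16pq² + 28pq - 32p + 14q - 43, LT = pq².

S(h_1,h_2): lcm = pq². S = 7/4pq - 2p + 4/3q³ - ⅓q² + ⅞q - 43/16.
  leading term pq: subtract (-7/48q)·h_1 from 7/4pq - 2p + 4/3q³ - ⅓q² + ⅞q - 43/16 → -2p + 4/3q³ - 8/3q² + 35/24q - 43/16
  leading term p: subtract (⅙)·h_1 from -2p + 4/3q³ - 8/3q² + 35/24q - 43/16 → 4/3q³ - 8/3q² + 33/8q - 161/48
  leading term q³: no divisor's leading term divides it; move 4/3q³ to the remainder.
  leading term q²: no divisor's leading term divides it; move -8/3q² to the remainder.
  leading term q: no divisor's leading term divides it; move 33/8q to the remainder.
  leading term 1: no divisor's leading term divides it; move -161/48 to the remainder.
  remainder 4/3q³ - 8/3q² + 33/8q - 161/48 ≠ 0; add k_3 = 4/3q³ - 8/3q² + 33/8q - 161/48 to the basis.

The other S-polynomials (S(h_1,k_3), S(h_2,k_3)) all reduce to 0 modulo the current basis, so we have a Gröbner basis.
Inter-reduce: drop elements whose leading term is divisible by another's, tail-reduce, and make monic.
Reduced Gröbner basis: {p + 4/3q - ⅓, q³ - 2q² + 99/32q - 161/64}.

Since the reduced bases disagree, the two ideals are not the same.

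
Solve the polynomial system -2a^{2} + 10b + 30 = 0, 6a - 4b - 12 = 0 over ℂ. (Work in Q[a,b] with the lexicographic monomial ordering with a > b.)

Compute a lex Gröbner basis by Buchberger's algorithm.
f_1 = -2a^{2} + 10b + 30, LT = a^{2}.
f_2 = 6a - 4b - 12, LT = a.

S(f_1,f_2): lcm = a^{2}. S = \tfrac{2}{3}ab + 2a - 5b - 15.
  reduce S modulo (f_1, f_2):
  remainder \tfrac{4}{9}b^{2} - \tfrac{7}{3}b - 11 ≠ 0; add h_3 = \tfrac{4}{9}b^{2} - \tfrac{7}{3}b - 11 to the basis.

The other S-polynomials (S(f_1,h_3), S(f_2,h_3)) all reduce to 0 modulo the current basis, so we have a Gröbner basis.
Inter-reduce: drop elements whose leading term is divisible by another's, tail-reduce, and make monic.
Reduced Gröbner basis: {a - \tfrac{2}{3}b - 2, b^{2} - \tfrac{21}{4}b - \tfrac{99}{4}}.

The lex basis is triangular: the last element involves only b. Solving b^{2} - \tfrac{21}{4}b - \tfrac{99}{4} = 0 gives b ∈ {-3, 33/4}; substituting each value into the earlier elements determines the remaining variables.
  b = -3: the earlier basis element becomes a = 0, giving a = 0 — point (0, -3).
  b = 33/4: the earlier basis element becomes a - \tfrac{15}{2} = 0, giving a = 15/2 — point (15/2, 33/4).
Zero-dimensionality of the ideal guarantees finitely many solutions over ℂ.

{(0, -3), (15/2, 33/4)}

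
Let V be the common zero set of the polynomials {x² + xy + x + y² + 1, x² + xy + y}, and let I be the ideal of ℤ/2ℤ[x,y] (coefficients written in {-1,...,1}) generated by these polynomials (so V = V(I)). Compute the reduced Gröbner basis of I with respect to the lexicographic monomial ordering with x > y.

This is the nonlinear analogue of row-reducing a linear system.

f_1 = x² + xy + x + y² + 1, LT = x².
f_2 = x² + xy + y, LT = x².

S(f_1,f_2): lcm = x². S = x + y² + y + 1.
  leading term x: no divisor's leading term divides it; move x to the remainder.
  leading term y²: no divisor's leading term divides it; move y² to the remainder.
  leading term y: no divisor's leading term divides it; move y to the remainder.
  leading term 1: no divisor's leading term divides it; move 1 to the remainder.
  remainder x + y² + y + 1 ≠ 0; add g_3 = x + y² + y + 1 to the basis.

S(f_1,g_3): lcm = x². S = xy² + y² + 1.
  leading term xy²: subtract (y²)·g_3 from xy² + y² + 1 → y⁴ + y³ + 1
  leading term y⁴: no divisor's leading term divides it; move y⁴ to the remainder.
  leading term y³: no divisor's leading term divides it; move y³ to the remainder.
  leading term 1: no divisor's leading term divides it; move 1 to the remainder.
  remainder y⁴ + y³ + 1 ≠ 0; add g_4 = y⁴ + y³ + 1 to the basis.

The other S-polynomials (S(f_2,g_3), S(f_1,g_4), S(f_2,g_4), S(g_3,g_4)) all reduce to 0 modulo the current basis, so we have a Gröbner basis.
Inter-reduce: drop elements whose leading term is divisible by another's, tail-reduce, and make monic.

G = {x + y² + y + 1, y⁴ + y³ + 1}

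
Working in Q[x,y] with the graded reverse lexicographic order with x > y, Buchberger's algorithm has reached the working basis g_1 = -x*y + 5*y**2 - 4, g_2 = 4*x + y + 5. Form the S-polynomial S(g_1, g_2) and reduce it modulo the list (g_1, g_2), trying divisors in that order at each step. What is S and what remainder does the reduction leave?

lcm(LM(g_1), LM(g_2)) = x*y.
S = (lcm/LT(g_1))·g_1 − (lcm/LT(g_2))·g_2 = -21/4*y**2 - 5/4*y + 4.
Reduce S modulo (g_1, g_2) in that order:
  leading term y**2: no divisor's leading term divides it; move -21/4*y**2 to the remainder.
  leading term y: no divisor's leading term divides it; move -5/4*y to the remainder.
  leading term 1: no divisor's leading term divides it; move 4 to the remainder.
The remainder -21/4*y**2 - 5/4*y + 4 is nonzero, so it would be added as the next basis element.
An S-polynomial is built so that the two leading terms cancel; whether anything survives reduction is exactly the Gröbner-basis criterion.

S(g_1, g_2) = -21/4*y**2 - 5/4*y + 4; remainder on division = -21/4*y**2 - 5/4*y + 4.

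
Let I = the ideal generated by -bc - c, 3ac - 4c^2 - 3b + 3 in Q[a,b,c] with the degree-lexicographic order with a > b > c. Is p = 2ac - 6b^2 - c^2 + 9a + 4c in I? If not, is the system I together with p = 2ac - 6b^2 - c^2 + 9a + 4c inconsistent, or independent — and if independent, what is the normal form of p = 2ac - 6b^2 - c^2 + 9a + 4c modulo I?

First compute the reduced Gröbner basis of I by Buchberger's algorithm.
f_1 = -bc - c, LT = bc.
f_2 = 3ac - 4c^2 - 3b + 3, LT = ac.

S(f_1,f_2): lcm = abc. S = 4/3bc^2 + ac + b^2 - b.
  leading term bc^2: subtract (-4/3c)·f_1 from 4/3bc^2 + ac + b^2 - b → ac + b^2 - 4/3c^2 - b
  leading term ac: subtract (1/3)·f_2 from ac + b^2 - 4/3c^2 - b → b^2 - 1
  leading term b^2: no divisor's leading term divides it; move b^2 to the remainder.
  leading term 1: no divisor's leading term divides it; move -1 to the remainder.
  remainder b^2 - 1 ≠ 0; add h_3 = b^2 - 1 to the basis.

The other S-polynomials (S(f_1,h_3), S(f_2,h_3)) all reduce to 0 modulo the current basis, so we have a Gröbner basis.
Inter-reduce: drop elements whose leading term is divisible by another's, tail-reduce, and make monic.
Reduced Gröbner basis: {ac - 4/3c^2 - b + 1, b^2 - 1, bc + c}.
Label its elements g_1 = ac - 4/3c^2 - b + 1, g_2 = b^2 - 1, g_3 = bc + c.

Reduce p = 2ac - 6b^2 - c^2 + 9a + 4c modulo G:
  leading term ac: subtract (2)·g_1 from 2ac - 6b^2 - c^2 + 9a + 4c → -6b^2 + 5/3c^2 + 9a + 2b + 4c - 2
  leading term b^2: subtract (-6)·g_2 from -6b^2 + 5/3c^2 + 9a + 2b + 4c - 2 → 5/3c^2 + 9a + 2b + 4c - 8
  leading term c^2: no divisor's leading term divides it; move 5/3c^2 to the remainder.
  leading term a: no divisor's leading term divides it; move 9a to the remainder.
  leading term b: no divisor's leading term divides it; move 2b to the remainder.
  leading term c: no divisor's leading term divides it; move 4c to the remainder.
  leading term 1: no divisor's leading term divides it; move -8 to the remainder.
  normal form = 5/3c^2 + 9a + 2b + 4c - 8.
The normal form is nonzero, so p ∉ I. Since p minus its normal form lies in I, I + (p) = I + (r) where r = 5/3c^2 + 9a + 2b + 4c - 8; decide whether this ideal is the whole ring.
Run Buchberger on G together with r (pairs among the g_i already reduce to 0 since G is a Gröbner basis):
g_1 = ac - 4/3c^2 - b + 1, LT = ac.
g_2 = b^2 - 1, LT = b^2.
g_3 = bc + c, LT = bc.
r = 5/3c^2 + 9a + 2b + 4c - 8, LT = c^2.

S(g_1,r): lcm = ac^2. S = -4/3c^3 - 27/5a^2 - 6/5ab - 12/5ac - bc + 24/5a + c.
  leading term c^3: subtract (-4/5c)·r from -4/3c^3 - 27/5a^2 - 6/5ab - 12/5ac - bc + 24/5a + c → -27/5a^2 - 6/5ab + 24/5ac + 3/5bc + 16/5c^2 + 24/5a - 27/5c
  leading term a^2: no divisor's leading term divides it; move -27/5a^2 to the remainder.
  leading term ab: no divisor's leading term divides it; move -6/5ab to the remainder.
  leading term ac: subtract (24/5)·g_1 from 24/5ac + 3/5bc + 16/5c^2 + 24/5a - 27/5c → 3/5bc + 48/5c^2 + 24/5a + 24/5b - 27/5c - 24/5
  leading term bc: subtract (3/5)·g_3 from 3/5bc + 48/5c^2 + 24/5a + 24/5b - 27/5c - 24/5 → 48/5c^2 + 24/5a + 24/5b - 6c - 24/5
  leading term c^2: subtract (144/25)·r from 48/5c^2 + 24/5a + 24/5b - 6c - 24/5 → -1176/25a - 168/25b - 726/25c + 1032/25
  leading term a: no divisor's leading term divides it; move -1176/25a to the remainder.
  leading term b: no divisor's leading term divides it; move -168/25b to the remainder.
  leading term c: no divisor's leading term divides it; move -726/25c to the remainder.
  leading term 1: no divisor's leading term divides it; move 1032/25 to the remainder.
  remainder -27/5a^2 - 6/5ab - 1176/25a - 168/25b - 726/25c + 1032/25 ≠ 0; add m_5 = -27/5a^2 - 6/5ab - 1176/25a - 168/25b - 726/25c + 1032/25 to the basis.

S(g_3,r): lcm = bc^2. S = -27/5ab - 6/5b^2 - 12/5bc + c^2 + 24/5b.
  leading term ab: no divisor's leading term divides it; move -27/5ab to the remainder.
  leading term b^2: subtract (-6/5)·g_2 from -6/5b^2 - 12/5bc + c^2 + 24/5b → -12/5bc + c^2 + 24/5b - 6/5
  leading term bc: subtract (-12/5)·g_3 from -12/5bc + c^2 + 24/5b - 6/5 → c^2 + 24/5b + 12/5c - 6/5
  leading term c^2: subtract (3/5)·r from c^2 + 24/5b + 12/5c - 6/5 → -27/5a + 18/5b + 18/5
  leading term a: no divisor's leading term divides it; move -27/5a to the remainder.
  leading term b: no divisor's leading term divides it; move 18/5b to the remainder.
  leading term 1: no divisor's leading term divides it; move 18/5 to the remainder.
  remainder -27/5ab - 27/5a + 18/5b + 18/5 ≠ 0; add m_6 = -27/5ab - 27/5a + 18/5b + 18/5 to the basis.

The other S-polynomials (S(g_1,g_2), S(g_1,g_3), S(g_2,g_3), S(g_2,r), S(g_1,m_5), S(g_2,m_5), S(g_3,m_5), S(r,m_5), S(g_1,m_6), S(g_2,m_6), S(g_3,m_6), S(r,m_6), S(m_5,m_6)) all reduce to 0 modulo the current basis, so we have a Gröbner basis.
Inter-reduce: drop elements whose leading term is divisible by another's, tail-reduce, and make monic.
Reduced Gröbner basis: {a^2 + 382/45a + 188/135b + 242/45c - 1012/135, ab + a - 2/3b - 2/3, ac + 36/5a + 3/5b + 16/5c - 27/5, b^2 - 1, bc + c, c^2 + 27/5a + 6/5b + 12/5c - 24/5}.
The reduced Gröbner basis of I + (p) is {a^2 + 382/45a + 188/135b + 242/45c - 1012/135, ab + a - 2/3b - 2/3, ac + 36/5a + 3/5b + 16/5c - 27/5, b^2 - 1, bc + c, c^2 + 27/5a + 6/5b + 12/5c - 24/5} ≠ {1}, a proper ideal, so the enlarged system stays consistent: p is independent of I, with normal form 5/3c^2 + 9a + 2b + 4c - 8.

2ac - 6b^2 - c^2 + 9a + 4c is independent of I; its normal form modulo I is 5/3c^2 + 9a + 2b + 4c - 8.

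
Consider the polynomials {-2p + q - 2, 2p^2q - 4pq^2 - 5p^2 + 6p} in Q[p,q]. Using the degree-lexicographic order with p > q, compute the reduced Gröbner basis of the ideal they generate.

G = {q^3 - 1/2q^2 - 20/3q + 22/3, p - 1/2q + 1}

f_1 = -2p + q - 2, LT = p.
f_2 = 2p^2q - 4pq^2 - 5p^2 + 6p, LT = p^2q.

S(f_1,f_2): lcm = p^2q. S = 3/2pq^2 + 5/2p^2 + pq - 3p.
  reduce S modulo (f_1, f_2):
  remainder 3/4q^3 - 3/8q^2 - 5q + 11/2 ≠ 0; add g_3 = 3/4q^3 - 3/8q^2 - 5q + 11/2 to the basis.

The other S-polynomials (S(f_1,g_3), S(f_2,g_3)) all reduce to 0 modulo the current basis, so we have a Gröbner basis.
Inter-reduce: drop elements whose leading term is divisible by another's, tail-reduce, and make monic.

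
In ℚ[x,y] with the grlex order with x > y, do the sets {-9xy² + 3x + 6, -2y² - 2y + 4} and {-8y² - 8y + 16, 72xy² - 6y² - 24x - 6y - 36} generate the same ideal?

Equality of ideals is decidable: compute both reduced Gröbner bases (unique for the ordering) and check whether they agree.
Buchberger on the first generating set:
f_1 = -9xy² + 3x + 6, LT = xy².
f_2 = -2y² - 2y + 4, LT = y².

S(f_1,f_2): lcm = xy². S = -xy + 5/3x - ⅔.
  leading term xy: no divisor's leading term divides it; move -xy to the remainder.
  leading term x: no divisor's leading term divides it; move 5/3x to the remainder.
  leading term 1: no divisor's leading term divides it; move -⅔ to the remainder.
  remainder -xy + 5/3x - ⅔ ≠ 0; add g_3 = -xy + 5/3x - ⅔ to the basis.

S(f_1,g_3): lcm = xy². S = 5/3xy - ⅓x - ⅔y - ⅔.
  leading term xy: subtract (-5/3)·g_3 from 5/3xy - ⅓x - ⅔y - ⅔ → 22/9x - ⅔y - 16/9
  leading term x: no divisor's leading term divides it; move 22/9x to the remainder.
  leading term y: no divisor's leading term divides it; move -⅔y to the remainder.
  leading term 1: no divisor's leading term divides it; move -16/9 to the remainder.
  remainder 22/9x - ⅔y - 16/9 ≠ 0; add g_4 = 22/9x - ⅔y - 16/9 to the basis.

S(f_2,g_3): lcm = xy². S = 8/3xy - 2x - ⅔y.
  leading term xy: subtract (-8/3)·g_3 from 8/3xy - 2x - ⅔y → 22/9x - ⅔y - 16/9
  leading term x: subtract (1)·g_4 from 22/9x - ⅔y - 16/9 → 0
  remainder 0.

S(f_1,g_4): lcm = xy². S = 3/11y³ + 8/11y² - ⅓x - ⅔.
  leading term y³: subtract (-3/22y)·f_2 from 3/11y³ + 8/11y² - ⅓x - ⅔ → 5/11y² - ⅓x + 6/11y - ⅔
  leading term y²: subtract (-5/22)·f_2 from 5/11y² - ⅓x + 6/11y - ⅔ → -⅓x + 1/11y + 8/33
  leading term x: subtract (-3/22)·g_4 from -⅓x + 1/11y + 8/33 → 0
  remainder 0.

S(f_2,g_4): leading monomials are coprime, so the S-polynomial reduces to 0 (Buchberger's first criterion).
S(g_3,g_4): lcm = xy. S = 3/11y² - 5/3x + 8/11y + ⅔.
  leading term y²: subtract (-3/22)·f_2 from 3/11y² - 5/3x + 8/11y + ⅔ → -5/3x + 5/11y + 40/33
  leading term x: subtract (-15/22)·g_4 from -5/3x + 5/11y + 40/33 → 0
  remainder 0.

Every S-polynomial of the final basis reduces to 0, so we have a Gröbner basis.
Inter-reduce: drop elements whose leading term is divisible by another's, tail-reduce, and make monic.
Reduced Gröbner basis: {y² + y - 2, x - 3/11y - 8/11}.

Buchberger on the second generating set:
h_1 = -8y² - 8y + 16, LT = y².
h_2 = 72xy² - 6y² - 24x - 6y - 36, LT = xy².

S(h_1,h_2): lcm = xy². S = xy + 1/12y² - 5/3x + 1/12y + ½.
  leading term xy: no divisor's leading term divides it; move xy to the remainder.
  leading term y²: subtract (-1/96)·h_1 from 1/12y² - 5/3x + 1/12y + ½ → -5/3x + ⅔
  leading term x: no divisor's leading term divides it; move -5/3x to the remainder.
  leading term 1: no divisor's leading term divides it; move ⅔ to the remainder.
  remainder xy - 5/3x + ⅔ ≠ 0; add k_3 = xy - 5/3x + ⅔ to the basis.

S(h_1,k_3): lcm = xy². S = 8/3xy - 2x - ⅔y.
  leading term xy: subtract (8/3)·k_3 from 8/3xy - 2x - ⅔y → 22/9x - ⅔y - 16/9
  leading term x: no divisor's leading term divides it; move 22/9x to the remainder.
  leading term y: no divisor's leading term divides it; move -⅔y to the remainder.
  leading term 1: no divisor's leading term divides it; move -16/9 to the remainder.
  remainder 22/9x - ⅔y - 16/9 ≠ 0; add k_4 = 22/9x - ⅔y - 16/9 to the basis.

S(h_2,k_3): lcm = xy². S = 5/3xy - 1/12y² - ⅓x - ¾y - ½.
  leading term xy: subtract (5/3)·k_3 from 5/3xy - 1/12y² - ⅓x - ¾y - ½ → -1/12y² + 22/9x - ¾y - 29/18
  leading term y²: subtract (1/96)·h_1 from -1/12y² + 22/9x - ¾y - 29/18 → 22/9x - ⅔y - 16/9
  leading term x: subtract (1)·k_4 from 22/9x - ⅔y - 16/9 → 0
  remainder 0.

S(h_1,k_4): leading monomials are coprime, so the S-polynomial reduces to 0 (Buchberger's first criterion).
S(h_2,k_4): lcm = xy². S = 3/11y³ + 85/132y² - ⅓x - 1/12y - ½.
  leading term y³: subtract (-3/88y)·h_1 from 3/11y³ + 85/132y² - ⅓x - 1/12y - ½ → 49/132y² - ⅓x + 61/132y - ½
  leading term y²: subtract (-49/1056)·h_1 from 49/132y² - ⅓x + 61/132y - ½ → -⅓x + 1/11y + 8/33
  leading term x: subtract (-3/22)·k_4 from -⅓x + 1/11y + 8/33 → 0
  remainder 0.

S(k_3,k_4): lcm = xy. S = 3/11y² - 5/3x + 8/11y + ⅔.
  leading term y²: subtract (-3/88)·h_1 from 3/11y² - 5/3x + 8/11y + ⅔ → -5/3x + 5/11y + 40/33
  leading term x: subtract (-15/22)·k_4 from -5/3x + 5/11y + 40/33 → 0
  remainder 0.

Every S-polynomial of the final basis reduces to 0, so we have a Gröbner basis.
Inter-reduce: drop elements whose leading term is divisible by another's, tail-reduce, and make monic.
Reduced Gröbner basis: {y² + y - 2, x - 3/11y - 8/11}.

These coincide, so the ideals are equal.

Yes, the ideals are equal.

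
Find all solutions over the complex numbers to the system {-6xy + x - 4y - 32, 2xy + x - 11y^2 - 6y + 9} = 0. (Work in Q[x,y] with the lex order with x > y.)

Compute a lex Gröbner basis by Buchberger's algorithm.
f_1 = -6xy + x - 4y - 32, LT = xy.
f_2 = 2xy + x - 11y^2 - 6y + 9, LT = xy.

S(f_1,f_2): lcm = xy. S = -2/3x + 11/2y^2 + 11/3y + 5/6.
  leading term x: no divisor's leading term divides it; move -2/3x to the remainder.
  leading term y^2: no divisor's leading term divides it; move 11/2y^2 to the remainder.
  leading term y: no divisor's leading term divides it; move 11/3y to the remainder.
  leading term 1: no divisor's leading term divides it; move 5/6 to the remainder.
  remainder -2/3x + 11/2y^2 + 11/3y + 5/6 ≠ 0; add h_3 = -2/3x + 11/2y^2 + 11/3y + 5/6 to the basis.

S(f_1,h_3): lcm = xy. S = -1/6x + 33/4y^3 + 11/2y^2 + 23/12y + 16/3.
  leading term x: subtract (1/4)·h_3 from -1/6x + 33/4y^3 + 11/2y^2 + 23/12y + 16/3 → 33/4y^3 + 33/8y^2 + y + 41/8
  leading term y^3: no divisor's leading term divides it; move 33/4y^3 to the remainder.
  leading term y^2: no divisor's leading term divides it; move 33/8y^2 to the remainder.
  leading term y: no divisor's leading term divides it; move y to the remainder.
  leading term 1: no divisor's leading term divides it; move 41/8 to the remainder.
  remainder 33/4y^3 + 33/8y^2 + y + 41/8 ≠ 0; add h_4 = 33/4y^3 + 33/8y^2 + y + 41/8 to the basis.

The other S-polynomials (S(f_2,h_3), S(f_1,h_4), S(f_2,h_4), S(h_3,h_4)) all reduce to 0 modulo the current basis, so we have a Gröbner basis.
Inter-reduce: drop elements whose leading term is divisible by another's, tail-reduce, and make monic.
Reduced Gröbner basis: {x - 33/4y^2 - 11/2y - 5/4, y^3 + 1/2y^2 + 4/33y + 41/66}.

The lex basis is triangular: the last element involves only y. Solving y^3 + 1/2y^2 + 4/33y + 41/66 = 0 gives y ∈ {-1, 1/4 - sqrt(9735)*I/132, 1/4 + sqrt(9735)*I/132}; substituting each value into the earlier elements determines the remaining variables.
  y = -1: the earlier basis element becomes x - 4 = 0, giving x = 4 — point (4, -1).
  y = 1/4 - sqrt(9735)*I/132: the earlier basis element becomes x + 47/32 + 7*sqrt(9735)*I/96 = 0, giving x = -47/32 - 7*sqrt(9735)*I/96 — point (-47/32 - 7*sqrt(9735)*I/96, 1/4 - sqrt(9735)*I/132).
  y = 1/4 + sqrt(9735)*I/132: the earlier basis element becomes x + 47/32 - 7*sqrt(9735)*I/96 = 0, giving x = -47/32 + 7*sqrt(9735)*I/96 — point (-47/32 + 7*sqrt(9735)*I/96, 1/4 + sqrt(9735)*I/132).

{(4, -1), (-47/32 - 7*sqrt(9735)*I/96, 1/4 - sqrt(9735)*I/132), (-47/32 + 7*sqrt(9735)*I/96, 1/4 + sqrt(9735)*I/132)}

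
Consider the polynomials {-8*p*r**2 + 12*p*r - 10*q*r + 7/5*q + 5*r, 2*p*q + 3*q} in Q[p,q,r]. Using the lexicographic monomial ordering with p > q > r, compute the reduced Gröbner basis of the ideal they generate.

f_1 = -8*p*r**2 + 12*p*r - 10*q*r + 7/5*q + 5*r, LT = p*r**2.
f_2 = 2*p*q + 3*q, LT = p*q.

S(f_1,f_2): lcm = p*q*r**2. S = -3/2*p*q*r + 5/4*q**2*r - 7/40*q**2 - 3/2*q*r**2 - 5/8*q*r.
  leading term p*q*r: subtract (-3/4*r)·f_2 from -3/2*p*q*r + 5/4*q**2*r - 7/40*q**2 - 3/2*q*r**2 - 5/8*q*r → 5/4*q**2*r - 7/40*q**2 - 3/2*q*r**2 + 13/8*q*r
  leading term q**2*r: no divisor's leading term divides it; move 5/4*q**2*r to the remainder.
  leading term q**2: no divisor's leading term divides it; move -7/40*q**2 to the remainder.
  leading term q*r**2: no divisor's leading term divides it; move -3/2*q*r**2 to the remainder.
  leading term q*r: no divisor's leading term divides it; move 13/8*q*r to the remainder.
  remainder 5/4*q**2*r - 7/40*q**2 - 3/2*q*r**2 + 13/8*q*r ≠ 0; add g_3 = 5/4*q**2*r - 7/40*q**2 - 3/2*q*r**2 + 13/8*q*r to the basis.

S(f_1,g_3): lcm = p*q**2*r**2. S = -34/25*p*q**2*r + 6/5*p*q*r**3 - 13/10*p*q*r**2 + 5/4*q**3*r - 7/40*q**3 - 5/8*q**2*r.
  leading term p*q**2*r: subtract (-17/25*q*r)·f_2 from -34/25*p*q**2*r + 6/5*p*q*r**3 - 13/10*p*q*r**2 + 5/4*q**3*r - 7/40*q**3 - 5/8*q**2*r → 6/5*p*q*r**3 - 13/10*p*q*r**2 + 5/4*q**3*r - 7/40*q**3 + 283/200*q**2*r
  leading term p*q*r**3: subtract (-3/20*q*r)·f_1 from 6/5*p*q*r**3 - 13/10*p*q*r**2 + 5/4*q**3*r - 7/40*q**3 + 283/200*q**2*r → 1/2*p*q*r**2 + 5/4*q**3*r - 7/40*q**3 - 3/2*q**2*r**2 + 13/8*q**2*r + 3/4*q*r**2
  leading term p*q*r**2: subtract (-1/16*q)·f_1 from 1/2*p*q*r**2 + 5/4*q**3*r - 7/40*q**3 - 3/2*q**2*r**2 + 13/8*q**2*r + 3/4*q*r**2 → 3/4*p*q*r + 5/4*q**3*r - 7/40*q**3 - 3/2*q**2*r**2 + q**2*r + 7/80*q**2 + 3/4*q*r**2 + 5/16*q*r
  leading term p*q*r: subtract (3/8*r)·f_2 from 3/4*p*q*r + 5/4*q**3*r - 7/40*q**3 - 3/2*q**2*r**2 + q**2*r + 7/80*q**2 + 3/4*q*r**2 + 5/16*q*r → 5/4*q**3*r - 7/40*q**3 - 3/2*q**2*r**2 + q**2*r + 7/80*q**2 + 3/4*q*r**2 - 13/16*q*r
  leading term q**3*r: subtract (q)·g_3 from 5/4*q**3*r - 7/40*q**3 - 3/2*q**2*r**2 + q**2*r + 7/80*q**2 + 3/4*q*r**2 - 13/16*q*r → -5/8*q**2*r + 7/80*q**2 + 3/4*q*r**2 - 13/16*q*r
  leading term q**2*r: subtract (-1/2)·g_3 from -5/8*q**2*r + 7/80*q**2 + 3/4*q*r**2 - 13/16*q*r → 0
  remainder 0.

S(f_2,g_3): lcm = p*q**2*r. S = 7/50*p*q**2 + 6/5*p*q*r**2 - 13/10*p*q*r + 3/2*q**2*r.
  leading term p*q**2: subtract (7/100*q)·f_2 from 7/50*p*q**2 + 6/5*p*q*r**2 - 13/10*p*q*r + 3/2*q**2*r → 6/5*p*q*r**2 - 13/10*p*q*r + 3/2*q**2*r - 21/100*q**2
  leading term p*q*r**2: subtract (-3/20*q)·f_1 from 6/5*p*q*r**2 - 13/10*p*q*r + 3/2*q**2*r - 21/100*q**2 → 1/2*p*q*r + 3/4*q*r
  leading term p*q*r: subtract (1/4*r)·f_2 from 1/2*p*q*r + 3/4*q*r → 0
  remainder 0.

Every S-polynomial of the final basis reduces to 0, so we have a Gröbner basis.

G = {p*q + 3/2*q, p*r**2 - 3/2*p*r + 5/4*q*r - 7/40*q - 5/8*r, q**2*r - 7/50*q**2 - 6/5*q*r**2 + 13/10*q*r}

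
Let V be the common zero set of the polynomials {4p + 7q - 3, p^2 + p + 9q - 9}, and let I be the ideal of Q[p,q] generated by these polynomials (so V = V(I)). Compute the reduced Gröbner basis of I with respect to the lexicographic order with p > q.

f_1 = 4p + 7q - 3, LT = p.
f_2 = p^2 + p + 9q - 9, LT = p^2.

S(f_1,f_2): lcm = p^2. S = 7/4pq - 7/4p - 9q + 9.
  reduce S modulo (f_1, f_2):
  remainder -49/16q^2 - 37/8q + 123/16 ≠ 0; add g_3 = -49/16q^2 - 37/8q + 123/16 to the basis.

The other S-polynomials (S(f_1,g_3), S(f_2,g_3)) all reduce to 0 modulo the current basis, so we have a Gröbner basis.
Inter-reduce: drop elements whose leading term is divisible by another's, tail-reduce, and make monic.

G = {p + 7/4q - 3/4, q^2 + 74/49q - 123/49}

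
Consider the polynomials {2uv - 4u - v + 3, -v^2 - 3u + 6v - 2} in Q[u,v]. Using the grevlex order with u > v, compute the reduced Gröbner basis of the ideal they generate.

This is the nonlinear analogue of row-reducing a linear system.

f_1 = 2uv - 4u - v + 3, LT = uv.
f_2 = -v^2 - 3u + 6v - 2, LT = v^2.

S(f_1,f_2): lcm = uv^2. S = -3u^2 + 4uv - 1/2v^2 - 2u + 3/2v.
  leading term u^2: no divisor's leading term divides it; move -3u^2 to the remainder.
  leading term uv: subtract (2)·f_1 from 4uv - 1/2v^2 - 2u + 3/2v → -1/2v^2 + 6u + 7/2v - 6
  leading term v^2: subtract (1/2)·f_2 from -1/2v^2 + 6u + 7/2v - 6 → 15/2u + 1/2v - 5
  leading term u: no divisor's leading term divides it; move 15/2u to the remainder.
  leading term v: no divisor's leading term divides it; move 1/2v to the remainder.
  leading term 1: no divisor's leading term divides it; move -5 to the remainder.
  remainder -3u^2 + 15/2u + 1/2v - 5 ≠ 0; add g_3 = -3u^2 + 15/2u + 1/2v - 5 to the basis.

The other S-polynomials (S(f_1,g_3), S(f_2,g_3)) all reduce to 0 modulo the current basis, so we have a Gröbner basis.

G = {u^2 - 5/2u - 1/6v + 5/3, uv - 2u - 1/2v + 3/2, v^2 + 3u - 6v + 2}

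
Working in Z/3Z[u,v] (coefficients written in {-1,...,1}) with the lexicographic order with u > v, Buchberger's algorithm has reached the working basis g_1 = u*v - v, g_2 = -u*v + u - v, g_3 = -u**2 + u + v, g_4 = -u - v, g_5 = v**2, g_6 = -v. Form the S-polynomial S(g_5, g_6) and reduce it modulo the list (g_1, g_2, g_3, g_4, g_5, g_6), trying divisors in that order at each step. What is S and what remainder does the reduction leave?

lcm(LM(g_5), LM(g_6)) = v**2.
S = (lcm/LT(g_5))·g_5 − (lcm/LT(g_6))·g_6 = 0.
Reduce S modulo (g_1, g_2, g_3, g_4, g_5, g_6) in that order:
The remainder is 0, so this S-polynomial contributes no new basis element.

S(g_5, g_6) = 0; remainder on division = 0.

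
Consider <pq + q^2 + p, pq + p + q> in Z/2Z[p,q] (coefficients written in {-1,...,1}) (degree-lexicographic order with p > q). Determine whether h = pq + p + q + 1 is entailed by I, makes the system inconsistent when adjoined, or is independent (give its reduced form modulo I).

Adjoining pq + p + q + 1 makes the ideal the whole ring: the system is inconsistent.

First compute the reduced Gröbner basis of I by Buchberger's algorithm.
f_1 = pq + q^2 + p, LT = pq.
f_2 = pq + p + q, LT = pq.

S(f_1,f_2): lcm = pq. S = q^2 + q.
  leading term q^2: no divisor's leading term divides it; move q^2 to the remainder.
  leading term q: no divisor's leading term divides it; move q to the remainder.
  remainder q^2 + q ≠ 0; add k_3 = q^2 + q to the basis.

S(f_1,k_3): lcm = pq^2. S = q^3.
  leading term q^3: subtract (q)·k_3 from q^3 → q^2
  leading term q^2: subtract (1)·k_3 from q^2 → q
  leading term q: no divisor's leading term divides it; move q to the remainder.
  remainder q ≠ 0; add k_4 = q to the basis.

S(f_1,k_4): lcm = pq. S = q^2 + p.
  leading term q^2: subtract (1)·k_3 from q^2 + p → p + q
  leading term p: no divisor's leading term divides it; move p to the remainder.
  leading term q: subtract (1)·k_4 from q → 0
  remainder p ≠ 0; add k_5 = p to the basis.

The other S-polynomials (S(f_2,k_3), S(f_2,k_4), S(k_3,k_4), S(f_1,k_5), S(f_2,k_5), S(k_3,k_5), S(k_4,k_5)) all reduce to 0 modulo the current basis, so we have a Gröbner basis.
Inter-reduce: drop elements whose leading term is divisible by another's, tail-reduce, and make monic.
Reduced Gröbner basis: {p, q}.
Label its elements g_1 = p, g_2 = q.

Reduce h = pq + p + q + 1 modulo G:
  leading term pq: subtract (q)·g_1 from pq + p + q + 1 → p + q + 1
  leading term p: subtract (1)·g_1 from p + q + 1 → q + 1
  leading term q: subtract (1)·g_2 from q + 1 → 1
  leading term 1: no divisor's leading term divides it; move 1 to the remainder.
  normal form = 1.
The normal form is nonzero, so h ∉ I. Since h minus its normal form lies in I, I + (h) = I + (r) where r = 1; decide whether this ideal is the whole ring.
Here r = 1 is a nonzero constant, hence a unit: 1 ∈ I + (h), the Gröbner basis of I + (h) is {1}, and the enlarged system has no common solution — adjoining h is inconsistent.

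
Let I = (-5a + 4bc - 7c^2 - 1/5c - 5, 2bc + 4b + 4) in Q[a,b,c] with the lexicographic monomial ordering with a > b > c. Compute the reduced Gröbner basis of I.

G = {a + 8/5b + 7/5c^2 + 1/25c + 13/5, bc + 2b + 2}

f_1 = -5a + 4bc - 7c^2 - 1/5c - 5, LT = a.
f_2 = 2bc + 4b + 4, LT = bc.

S(f_1,f_2): leading monomials are coprime, so the S-polynomial reduces to 0 (Buchberger's first criterion).
Every S-polynomial of the final basis reduces to 0, so we have a Gröbner basis.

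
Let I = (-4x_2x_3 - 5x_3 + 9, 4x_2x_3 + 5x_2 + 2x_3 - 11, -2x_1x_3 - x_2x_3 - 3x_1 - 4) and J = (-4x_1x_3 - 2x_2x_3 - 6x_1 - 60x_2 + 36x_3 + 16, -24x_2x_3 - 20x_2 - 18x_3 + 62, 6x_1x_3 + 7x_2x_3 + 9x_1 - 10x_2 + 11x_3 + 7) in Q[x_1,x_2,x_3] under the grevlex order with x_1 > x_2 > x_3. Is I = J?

Equality of ideals is decidable: compute both reduced Gröbner bases (unique for the ordering) and check whether they agree.
Buchberger on the first generating set:
f_1 = -4x_2x_3 - 5x_3 + 9, LT = x_2x_3.
f_2 = 4x_2x_3 + 5x_2 + 2x_3 - 11, LT = x_2x_3.
f_3 = -2x_1x_3 - x_2x_3 - 3x_1 - 4, LT = x_1x_3.

S(f_1,f_2): lcm = x_2x_3. S = -5/4x_2 + 3/4x_3 + 1/2.
  reduce S modulo (f_1, f_2, f_3):
  remainder -5/4x_2 + 3/4x_3 + 1/2 ≠ 0; add g_4 = -5/4x_2 + 3/4x_3 + 1/2 to the basis.

S(f_1,f_3): lcm = x_1x_2x_3. S = -1/2x_2^2x_3 - 3/2x_1x_2 + 5/4x_1x_3 - 9/4x_1 - 2x_2.
  reduce S modulo (f_1, f_2, f_3, g_4):
  remainder -27/8x_1 - 39/16x_3 - 15/16 ≠ 0; add g_5 = -27/8x_1 - 39/16x_3 - 15/16 to the basis.

S(f_1,g_4): lcm = x_2x_3. S = 3/5x_3^2 + 33/20x_3 - 9/4.
  reduce S modulo (f_1, f_2, f_3, g_4, g_5):
  remainder 3/5x_3^2 + 33/20x_3 - 9/4 ≠ 0; add g_6 = 3/5x_3^2 + 33/20x_3 - 9/4 to the basis.

The other S-polynomials (S(f_2,f_3), S(f_2,g_4), S(f_3,g_4), S(f_1,g_5), S(f_2,g_5), S(f_3,g_5), S(g_4,g_5), S(f_1,g_6), S(f_2,g_6), S(f_3,g_6), S(g_4,g_6), S(g_5,g_6)) all reduce to 0 modulo the current basis, so we have a Gröbner basis.
Inter-reduce: drop elements whose leading term is divisible by another's, tail-reduce, and make monic.
Reduced Gröbner basis: {x_3^2 + 11/4x_3 - 15/4, x_1 + 13/18x_3 + 5/18, x_2 - 3/5x_3 - 2/5}.

Buchberger on the second generating set:
h_1 = -4x_1x_3 - 2x_2x_3 - 6x_1 - 60x_2 + 36x_3 + 16, LT = x_1x_3.
h_2 = -24x_2x_3 - 20x_2 - 18x_3 + 62, LT = x_2x_3.
h_3 = 6x_1x_3 + 7x_2x_3 + 9x_1 - 10x_2 + 11x_3 + 7, LT = x_1x_3.

S(h_1,h_2): lcm = x_1x_2x_3. S = 1/2x_2^2x_3 + 2/3x_1x_2 + 15x_2^2 - 3/4x_1x_3 - 9x_2x_3 + 31/12x_1 - 4x_2.
  reduce S modulo (h_1, h_2, h_3):
  remainder 2/3x_1x_2 + 175/12x_2^2 + 89/24x_1 + 385/24x_2 - 105/4 ≠ 0; add k_4 = 2/3x_1x_2 + 175/12x_2^2 + 89/24x_1 + 385/24x_2 - 105/4 to the basis.

S(h_1,h_3): lcm = x_1x_3. S = -2/3x_2x_3 + 50/3x_2 - 65/6x_3 - 31/6.
  reduce S modulo (h_1, h_2, h_3, k_4):
  remainder 155/9x_2 - 31/3x_3 - 62/9 ≠ 0; add k_5 = 155/9x_2 - 31/3x_3 - 62/9 to the basis.

S(h_2,k_5): lcm = x_2x_3. S = 3/5x_3^2 + 5/6x_2 + 23/20x_3 - 31/12.
  reduce S modulo (h_1, h_2, h_3, k_4, k_5):
  remainder 3/5x_3^2 + 33/20x_3 - 9/4 ≠ 0; add k_6 = 3/5x_3^2 + 33/20x_3 - 9/4 to the basis.

S(k_4,k_5): lcm = x_1x_2. S = 175/8x_2^2 + 3/5x_1x_3 + 477/80x_1 + 385/16x_2 - 315/8.
  reduce S modulo (h_1, h_2, h_3, k_4, k_5, k_6):
  remainder 81/16x_1 + 117/32x_3 + 45/32 ≠ 0; add k_7 = 81/16x_1 + 117/32x_3 + 45/32 to the basis.

The other S-polynomials (S(h_2,h_3), S(h_1,k_4), S(h_2,k_4), S(h_3,k_4), S(h_1,k_5), S(h_3,k_5), S(h_1,k_6), S(h_2,k_6), S(h_3,k_6), S(k_4,k_6), S(k_5,k_6), S(h_1,k_7), S(h_2,k_7), S(h_3,k_7), S(k_4,k_7), S(k_5,k_7), S(k_6,k_7)) all reduce to 0 modulo the current basis, so we have a Gröbner basis.
Inter-reduce: drop elements whose leading term is divisible by another's, tail-reduce, and make monic.
Reduced Gröbner basis: {x_3^2 + 11/4x_3 - 15/4, x_1 + 13/18x_3 + 5/18, x_2 - 3/5x_3 - 2/5}.

These coincide, so the ideals are equal.

Yes, the ideals are equal.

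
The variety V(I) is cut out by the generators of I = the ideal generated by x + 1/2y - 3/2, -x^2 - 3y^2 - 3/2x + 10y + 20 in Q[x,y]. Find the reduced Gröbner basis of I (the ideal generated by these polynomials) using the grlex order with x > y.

f_1 = x + 1/2y - 3/2, LT = x.
f_2 = -x^2 - 3y^2 - 3/2x + 10y + 20, LT = x^2.

S(f_1,f_2): lcm = x^2. S = 1/2xy - 3y^2 - 3x + 10y + 20.
  reduce S modulo (f_1, f_2):
  remainder -13/4y^2 + 49/4y + 31/2 ≠ 0; add g_3 = -13/4y^2 + 49/4y + 31/2 to the basis.

The other S-polynomials (S(f_1,g_3), S(f_2,g_3)) all reduce to 0 modulo the current basis, so we have a Gröbner basis.
Inter-reduce: drop elements whose leading term is divisible by another's, tail-reduce, and make monic.

G = {y^2 - 49/13y - 62/13, x + 1/2y - 3/2}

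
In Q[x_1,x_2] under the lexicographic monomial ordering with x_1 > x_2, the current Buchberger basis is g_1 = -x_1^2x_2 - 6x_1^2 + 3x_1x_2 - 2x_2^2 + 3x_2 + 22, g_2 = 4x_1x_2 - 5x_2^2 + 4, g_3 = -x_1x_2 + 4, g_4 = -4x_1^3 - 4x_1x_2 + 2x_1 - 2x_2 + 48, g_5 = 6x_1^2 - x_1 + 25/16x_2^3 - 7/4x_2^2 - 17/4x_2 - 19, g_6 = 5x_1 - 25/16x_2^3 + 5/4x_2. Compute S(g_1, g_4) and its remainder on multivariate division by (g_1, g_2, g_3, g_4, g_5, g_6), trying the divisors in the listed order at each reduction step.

S(g_1, g_4) = 6x_1^3 - 3x_1^2x_2 + x_1x_2^2 - 5/2x_1x_2 - 22x_1 - 1/2x_2^2 + 12x_2; remainder on division = -135/16x_2^3 - 89/8x_2^2 + 63/4x_2 + 161/2.

lcm(LM(g_1), LM(g_4)) = x_1^3x_2.
S = (lcm/LT(g_1))·g_1 − (lcm/LT(g_4))·g_4 = 6x_1^3 - 3x_1^2x_2 + x_1x_2^2 - 5/2x_1x_2 - 22x_1 - 1/2x_2^2 + 12x_2.
Reduce S modulo (g_1, g_2, g_3, g_4, g_5, g_6) in that order:
  leading term x_1^3: subtract (-3/2)·g_4 from 6x_1^3 - 3x_1^2x_2 + x_1x_2^2 - 5/2x_1x_2 - 22x_1 - 1/2x_2^2 + 12x_2 → -3x_1^2x_2 + x_1x_2^2 - 17/2x_1x_2 - 19x_1 - 1/2x_2^2 + 9x_2 + 72
  leading term x_1^2x_2: subtract (3)·g_1 from -3x_1^2x_2 + x_1x_2^2 - 17/2x_1x_2 - 19x_1 - 1/2x_2^2 + 9x_2 + 72 → 18x_1^2 + x_1x_2^2 - 35/2x_1x_2 - 19x_1 + 11/2x_2^2 + 6
  leading term x_1^2: subtract (3)·g_5 from 18x_1^2 + x_1x_2^2 - 35/2x_1x_2 - 19x_1 + 11/2x_2^2 + 6 → x_1x_2^2 - 35/2x_1x_2 - 16x_1 - 75/16x_2^3 + 43/4x_2^2 + 51/4x_2 + 63
  leading term x_1x_2^2: subtract (1/4x_2)·g_2 from x_1x_2^2 - 35/2x_1x_2 - 16x_1 - 75/16x_2^3 + 43/4x_2^2 + 51/4x_2 + 63 → -35/2x_1x_2 - 16x_1 - 55/16x_2^3 + 43/4x_2^2 + 47/4x_2 + 63
  leading term x_1x_2: subtract (-35/8)·g_2 from -35/2x_1x_2 - 16x_1 - 55/16x_2^3 + 43/4x_2^2 + 47/4x_2 + 63 → -16x_1 - 55/16x_2^3 - 89/8x_2^2 + 47/4x_2 + 161/2
  leading term x_1: subtract (-16/5)·g_6 from -16x_1 - 55/16x_2^3 - 89/8x_2^2 + 47/4x_2 + 161/2 → -135/16x_2^3 - 89/8x_2^2 + 63/4x_2 + 161/2
  leading term x_2^3: no divisor's leading term divides it; move -135/16x_2^3 to the remainder.
  leading term x_2^2: no divisor's leading term divides it; move -89/8x_2^2 to the remainder.
  leading term x_2: no divisor's leading term divides it; move 63/4x_2 to the remainder.
  leading term 1: no divisor's leading term divides it; move 161/2 to the remainder.
The remainder -135/16x_2^3 - 89/8x_2^2 + 63/4x_2 + 161/2 is nonzero, so it would be added as the next basis element.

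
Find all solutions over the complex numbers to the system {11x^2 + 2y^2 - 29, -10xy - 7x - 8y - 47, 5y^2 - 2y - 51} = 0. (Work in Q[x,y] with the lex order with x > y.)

Compute a lex Gröbner basis by Buchberger's algorithm.
f_1 = 11x^2 + 2y^2 - 29, LT = x^2.
f_2 = -10xy - 7x - 8y - 47, LT = xy.
f_3 = 5y^2 - 2y - 51, LT = y^2.

S(f_1,f_2): lcm = x^2y. S = -7/10x^2 - 4/5xy - 47/10x + 2/11y^3 - 29/11y.
  reduce S modulo (f_1, f_2, f_3):
  remainder -207/50x - 17/275y + 87/22 ≠ 0; add h_4 = -207/50x - 17/275y + 87/22 to the basis.

S(f_2,f_3): lcm = xy^2. S = 11/10xy + 51/5x + 4/5y^2 + 47/10y.
  reduce S modulo (f_1, f_2, f_3, h_4):
  remainder 9898/2475y + 9898/825 ≠ 0; add h_5 = 9898/2475y + 9898/825 to the basis.

The other S-polynomials (S(f_1,f_3), S(f_1,h_4), S(f_2,h_4), S(f_3,h_4), S(f_1,h_5), S(f_2,h_5), S(f_3,h_5), S(h_4,h_5)) all reduce to 0 modulo the current basis, so we have a Gröbner basis.
Inter-reduce: drop elements whose leading term is divisible by another's, tail-reduce, and make monic.
Reduced Gröbner basis: {x - 1, y + 3}.

Since the basis is lex-ordered, y + 3 is univariate in y. Its roots are {-3}. Back-substituting each root into the other basis elements fixes the other coordinates.
  y = -3: the earlier basis element becomes x - 1 = 0, giving x = 1 — point (1, -3).

{(1, -3)}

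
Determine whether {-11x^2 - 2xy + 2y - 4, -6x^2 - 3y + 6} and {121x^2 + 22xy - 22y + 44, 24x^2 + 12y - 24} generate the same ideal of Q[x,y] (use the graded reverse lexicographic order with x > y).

Yes, the ideals are equal.

Two ideals are equal iff their reduced Gröbner bases coincide (the reduced basis is unique for a fixed ordering).
Buchberger on the first generating set:
f_1 = -11x^2 - 2xy + 2y - 4, LT = x^2.
f_2 = -6x^2 - 3y + 6, LT = x^2.

S(f_1,f_2): lcm = x^2. S = 2/11xy - 15/22y + 15/11.
  leading term xy: no divisor's leading term divides it; move 2/11xy to the remainder.
  leading term y: no divisor's leading term divides it; move -15/22y to the remainder.
  leading term 1: no divisor's leading term divides it; move 15/11 to the remainder.
  remainder 2/11xy - 15/22y + 15/11 ≠ 0; add g_3 = 2/11xy - 15/22y + 15/11 to the basis.

S(f_1,g_3): lcm = x^2y. S = 2/11xy^2 + 15/4xy - 2/11y^2 - 15/2x + 4/11y.
  leading term xy^2: subtract (y)·g_3 from 2/11xy^2 + 15/4xy - 2/11y^2 - 15/2x + 4/11y → 15/4xy + 1/2y^2 - 15/2x - y
  leading term xy: subtract (165/8)·g_3 from 15/4xy + 1/2y^2 - 15/2x - y → 1/2y^2 - 15/2x + 209/16y - 225/8
  leading term y^2: no divisor's leading term divides it; move 1/2y^2 to the remainder.
  leading term x: no divisor's leading term divides it; move -15/2x to the remainder.
  leading term y: no divisor's leading term divides it; move 209/16y to the remainder.
  leading term 1: no divisor's leading term divides it; move -225/8 to the remainder.
  remainder 1/2y^2 - 15/2x + 209/16y - 225/8 ≠ 0; add g_4 = 1/2y^2 - 15/2x + 209/16y - 225/8 to the basis.

The other S-polynomials (S(f_2,g_3), S(f_1,g_4), S(f_2,g_4), S(g_3,g_4)) all reduce to 0 modulo the current basis, so we have a Gröbner basis.
Inter-reduce: drop elements whose leading term is divisible by another's, tail-reduce, and make monic.
Reduced Gröbner basis: {x^2 + 1/2y - 1, xy - 15/4y + 15/2, y^2 - 15x + 209/8y - 225/4}.

Buchberger on the second generating set:
h_1 = 121x^2 + 22xy - 22y + 44, LT = x^2.
h_2 = 24x^2 + 12y - 24, LT = x^2.

S(h_1,h_2): lcm = x^2. S = 2/11xy - 15/22y + 15/11.
  leading term xy: no divisor's leading term divides it; move 2/11xy to the remainder.
  leading term y: no divisor's leading term divides it; move -15/22y to the remainder.
  leading term 1: no divisor's leading term divides it; move 15/11 to the remainder.
  remainder 2/11xy - 15/22y + 15/11 ≠ 0; add k_3 = 2/11xy - 15/22y + 15/11 to the basis.

S(h_1,k_3): lcm = x^2y. S = 2/11xy^2 + 15/4xy - 2/11y^2 - 15/2x + 4/11y.
  leading term xy^2: subtract (y)·k_3 from 2/11xy^2 + 15/4xy - 2/11y^2 - 15/2x + 4/11y → 15/4xy + 1/2y^2 - 15/2x - y
  leading term xy: subtract (165/8)·k_3 from 15/4xy + 1/2y^2 - 15/2x - y → 1/2y^2 - 15/2x + 209/16y - 225/8
  leading term y^2: no divisor's leading term divides it; move 1/2y^2 to the remainder.
  leading term x: no divisor's leading term divides it; move -15/2x to the remainder.
  leading term y: no divisor's leading term divides it; move 209/16y to the remainder.
  leading term 1: no divisor's leading term divides it; move -225/8 to the remainder.
  remainder 1/2y^2 - 15/2x + 209/16y - 225/8 ≠ 0; add k_4 = 1/2y^2 - 15/2x + 209/16y - 225/8 to the basis.

The other S-polynomials (S(h_2,k_3), S(h_1,k_4), S(h_2,k_4), S(k_3,k_4)) all reduce to 0 modulo the current basis, so we have a Gröbner basis.
Inter-reduce: drop elements whose leading term is divisible by another's, tail-reduce, and make monic.
Reduced Gröbner basis: {x^2 + 1/2y - 1, xy - 15/4y + 15/2, y^2 - 15x + 209/8y - 225/4}.

The two bases agree; hence the ideals are identical.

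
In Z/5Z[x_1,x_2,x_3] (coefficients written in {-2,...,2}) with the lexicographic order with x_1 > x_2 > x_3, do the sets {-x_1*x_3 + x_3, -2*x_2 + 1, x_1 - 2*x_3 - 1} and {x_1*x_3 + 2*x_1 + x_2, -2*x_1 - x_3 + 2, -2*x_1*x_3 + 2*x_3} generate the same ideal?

For a fixed monomial order, each ideal has a unique reduced Gröbner basis; comparing bases decides equality.
Buchberger on the first generating set:
f_1 = -x_1*x_3 + x_3, LT = x_1*x_3.
f_2 = -2*x_2 + 1, LT = x_2.
f_3 = x_1 - 2*x_3 - 1, LT = x_1.

S(f_1,f_3): lcm = x_1*x_3. S = 2*x_3**2.
  reduce S modulo (f_1, f_2, f_3):
  remainder 2*x_3**2 ≠ 0; add g_4 = 2*x_3**2 to the basis.

The other S-polynomials (S(f_1,f_2), S(f_2,f_3), S(f_1,g_4), S(f_2,g_4), S(f_3,g_4)) all reduce to 0 modulo the current basis, so we have a Gröbner basis.
Inter-reduce: drop elements whose leading term is divisible by another's, tail-reduce, and make monic.
Reduced Gröbner basis: {x_1 - 2*x_3 - 1, x_2 + 2, x_3**2}.

Buchberger on the second generating set:
h_1 = x_1*x_3 + 2*x_1 + x_2, LT = x_1*x_3.
h_2 = -2*x_1 - x_3 + 2, LT = x_1.
h_3 = -2*x_1*x_3 + 2*x_3, LT = x_1*x_3.

S(h_1,h_2): lcm = x_1*x_3. S = 2*x_1 + x_2 + 2*x_3**2 + x_3.
  reduce S modulo (h_1, h_2, h_3):
  remainder x_2 + 2*x_3**2 + 2 ≠ 0; add k_4 = x_2 + 2*x_3**2 + 2 to the basis.

S(h_1,h_3): lcm = x_1*x_3. S = 2*x_1 + x_2 + x_3.
  reduce S modulo (h_1, h_2, h_3, k_4):
  remainder -2*x_3**2 ≠ 0; add k_5 = -2*x_3**2 to the basis.

The other S-polynomials (S(h_2,h_3), S(h_1,k_4), S(h_2,k_4), S(h_3,k_4), S(h_1,k_5), S(h_2,k_5), S(h_3,k_5), S(k_4,k_5)) all reduce to 0 modulo the current basis, so we have a Gröbner basis.
Inter-reduce: drop elements whose leading term is divisible by another's, tail-reduce, and make monic.
Reduced Gröbner basis: {x_1 - 2*x_3 - 1, x_2 + 2, x_3**2}.

The two bases agree; hence the ideals are identical.

Yes, the ideals are equal.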